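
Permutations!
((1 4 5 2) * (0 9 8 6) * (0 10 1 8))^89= (0 9)(1 6 2 4 10 8 5)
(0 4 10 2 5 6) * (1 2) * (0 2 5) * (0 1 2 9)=(0 4 10 2 1 5 6 9)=[4, 5, 1, 3, 10, 6, 9, 7, 8, 0, 2]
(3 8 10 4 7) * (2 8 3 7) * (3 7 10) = (2 8 3 7 10 4) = [0, 1, 8, 7, 2, 5, 6, 10, 3, 9, 4]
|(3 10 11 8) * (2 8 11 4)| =5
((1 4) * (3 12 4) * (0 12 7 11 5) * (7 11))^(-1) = ((0 12 4 1 3 11 5))^(-1) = (0 5 11 3 1 4 12)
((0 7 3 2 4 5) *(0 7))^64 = (2 3 7 5 4)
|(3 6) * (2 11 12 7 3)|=6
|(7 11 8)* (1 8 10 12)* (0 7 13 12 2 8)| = |(0 7 11 10 2 8 13 12 1)| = 9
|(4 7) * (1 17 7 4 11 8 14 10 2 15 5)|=10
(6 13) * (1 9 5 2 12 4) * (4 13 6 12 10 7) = (1 9 5 2 10 7 4)(12 13) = [0, 9, 10, 3, 1, 2, 6, 4, 8, 5, 7, 11, 13, 12]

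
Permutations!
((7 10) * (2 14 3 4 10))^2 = (2 3 10)(4 7 14)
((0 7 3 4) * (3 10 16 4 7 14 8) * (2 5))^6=(0 16 7 8)(3 14 4 10)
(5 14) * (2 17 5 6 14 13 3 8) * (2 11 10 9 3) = [0, 1, 17, 8, 4, 13, 14, 7, 11, 3, 9, 10, 12, 2, 6, 15, 16, 5] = (2 17 5 13)(3 8 11 10 9)(6 14)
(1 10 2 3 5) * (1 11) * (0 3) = (0 3 5 11 1 10 2) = [3, 10, 0, 5, 4, 11, 6, 7, 8, 9, 2, 1]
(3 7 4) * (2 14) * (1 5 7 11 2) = (1 5 7 4 3 11 2 14) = [0, 5, 14, 11, 3, 7, 6, 4, 8, 9, 10, 2, 12, 13, 1]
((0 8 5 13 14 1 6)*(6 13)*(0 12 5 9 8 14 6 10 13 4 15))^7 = (0 1 15 14 4)(5 13 12 10 6)(8 9)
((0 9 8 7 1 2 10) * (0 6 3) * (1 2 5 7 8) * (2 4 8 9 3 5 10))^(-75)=((0 3)(1 10 6 5 7 4 8 9))^(-75)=(0 3)(1 4 6 9 7 10 8 5)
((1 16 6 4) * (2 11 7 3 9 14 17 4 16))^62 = (1 4 17 14 9 3 7 11 2)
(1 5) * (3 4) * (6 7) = (1 5)(3 4)(6 7) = [0, 5, 2, 4, 3, 1, 7, 6]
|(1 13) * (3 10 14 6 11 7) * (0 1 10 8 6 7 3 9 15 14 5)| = |(0 1 13 10 5)(3 8 6 11)(7 9 15 14)| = 20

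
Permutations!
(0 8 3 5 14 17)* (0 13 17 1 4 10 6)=[8, 4, 2, 5, 10, 14, 0, 7, 3, 9, 6, 11, 12, 17, 1, 15, 16, 13]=(0 8 3 5 14 1 4 10 6)(13 17)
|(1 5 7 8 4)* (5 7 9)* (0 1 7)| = |(0 1)(4 7 8)(5 9)| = 6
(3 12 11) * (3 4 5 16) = (3 12 11 4 5 16) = [0, 1, 2, 12, 5, 16, 6, 7, 8, 9, 10, 4, 11, 13, 14, 15, 3]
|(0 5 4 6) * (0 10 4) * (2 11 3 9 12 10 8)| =18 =|(0 5)(2 11 3 9 12 10 4 6 8)|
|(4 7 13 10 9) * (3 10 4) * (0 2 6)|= |(0 2 6)(3 10 9)(4 7 13)|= 3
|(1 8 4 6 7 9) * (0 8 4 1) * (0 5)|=|(0 8 1 4 6 7 9 5)|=8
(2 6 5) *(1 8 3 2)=(1 8 3 2 6 5)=[0, 8, 6, 2, 4, 1, 5, 7, 3]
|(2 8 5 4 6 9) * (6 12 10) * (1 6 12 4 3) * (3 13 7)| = 18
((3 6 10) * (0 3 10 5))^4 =(10)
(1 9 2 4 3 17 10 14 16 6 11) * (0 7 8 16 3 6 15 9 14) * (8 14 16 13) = [7, 16, 4, 17, 6, 5, 11, 14, 13, 2, 0, 1, 12, 8, 3, 9, 15, 10] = (0 7 14 3 17 10)(1 16 15 9 2 4 6 11)(8 13)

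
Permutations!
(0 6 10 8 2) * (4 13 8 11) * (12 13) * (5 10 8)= [6, 1, 0, 3, 12, 10, 8, 7, 2, 9, 11, 4, 13, 5]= (0 6 8 2)(4 12 13 5 10 11)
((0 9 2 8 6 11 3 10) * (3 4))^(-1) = (0 10 3 4 11 6 8 2 9) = ((0 9 2 8 6 11 4 3 10))^(-1)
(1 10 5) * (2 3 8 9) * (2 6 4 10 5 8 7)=(1 5)(2 3 7)(4 10 8 9 6)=[0, 5, 3, 7, 10, 1, 4, 2, 9, 6, 8]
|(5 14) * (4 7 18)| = |(4 7 18)(5 14)| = 6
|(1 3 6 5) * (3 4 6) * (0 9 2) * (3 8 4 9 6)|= 6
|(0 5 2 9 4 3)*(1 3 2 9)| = |(0 5 9 4 2 1 3)| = 7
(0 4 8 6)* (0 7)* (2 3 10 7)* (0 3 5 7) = (0 4 8 6 2 5 7 3 10) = [4, 1, 5, 10, 8, 7, 2, 3, 6, 9, 0]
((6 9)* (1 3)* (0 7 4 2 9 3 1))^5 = (0 6 2 7 3 9 4)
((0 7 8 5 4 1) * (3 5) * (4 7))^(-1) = (0 1 4)(3 8 7 5)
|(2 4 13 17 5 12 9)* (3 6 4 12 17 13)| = |(2 12 9)(3 6 4)(5 17)| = 6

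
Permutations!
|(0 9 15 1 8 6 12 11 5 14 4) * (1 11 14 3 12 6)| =18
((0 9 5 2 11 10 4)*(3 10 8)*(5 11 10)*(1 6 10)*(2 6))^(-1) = (0 4 10 6 5 3 8 11 9)(1 2)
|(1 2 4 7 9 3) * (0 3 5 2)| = 15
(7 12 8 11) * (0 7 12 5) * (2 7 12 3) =[12, 1, 7, 2, 4, 0, 6, 5, 11, 9, 10, 3, 8] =(0 12 8 11 3 2 7 5)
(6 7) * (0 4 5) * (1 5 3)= (0 4 3 1 5)(6 7)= [4, 5, 2, 1, 3, 0, 7, 6]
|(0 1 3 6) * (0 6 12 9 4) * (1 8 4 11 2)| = |(0 8 4)(1 3 12 9 11 2)| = 6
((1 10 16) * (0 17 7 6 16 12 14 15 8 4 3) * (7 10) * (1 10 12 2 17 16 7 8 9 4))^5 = ((0 16 10 2 17 12 14 15 9 4 3)(1 8)(6 7))^5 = (0 12 3 17 4 2 9 10 15 16 14)(1 8)(6 7)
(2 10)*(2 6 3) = [0, 1, 10, 2, 4, 5, 3, 7, 8, 9, 6] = (2 10 6 3)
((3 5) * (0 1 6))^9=((0 1 6)(3 5))^9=(6)(3 5)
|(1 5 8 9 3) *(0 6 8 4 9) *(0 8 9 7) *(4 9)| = |(0 6 4 7)(1 5 9 3)| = 4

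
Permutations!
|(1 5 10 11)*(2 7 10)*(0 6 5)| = |(0 6 5 2 7 10 11 1)| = 8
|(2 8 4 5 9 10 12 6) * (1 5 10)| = 6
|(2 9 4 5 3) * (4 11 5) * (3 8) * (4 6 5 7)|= |(2 9 11 7 4 6 5 8 3)|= 9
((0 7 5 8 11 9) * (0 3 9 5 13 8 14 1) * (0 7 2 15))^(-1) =(0 15 2)(1 14 5 11 8 13 7)(3 9)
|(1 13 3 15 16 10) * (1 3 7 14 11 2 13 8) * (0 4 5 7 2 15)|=|(0 4 5 7 14 11 15 16 10 3)(1 8)(2 13)|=10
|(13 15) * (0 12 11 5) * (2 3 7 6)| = 4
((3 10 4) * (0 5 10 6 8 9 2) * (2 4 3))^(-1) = ((0 5 10 3 6 8 9 4 2))^(-1) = (0 2 4 9 8 6 3 10 5)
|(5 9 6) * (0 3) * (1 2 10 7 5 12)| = 8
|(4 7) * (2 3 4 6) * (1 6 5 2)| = 10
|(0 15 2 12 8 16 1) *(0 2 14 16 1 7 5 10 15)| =12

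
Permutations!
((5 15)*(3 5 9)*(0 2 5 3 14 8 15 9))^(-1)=(0 15 8 14 9 5 2)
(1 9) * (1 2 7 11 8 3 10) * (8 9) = (1 8 3 10)(2 7 11 9) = [0, 8, 7, 10, 4, 5, 6, 11, 3, 2, 1, 9]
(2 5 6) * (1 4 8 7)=(1 4 8 7)(2 5 6)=[0, 4, 5, 3, 8, 6, 2, 1, 7]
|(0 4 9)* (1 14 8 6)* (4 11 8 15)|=9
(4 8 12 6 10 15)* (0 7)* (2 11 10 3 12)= [7, 1, 11, 12, 8, 5, 3, 0, 2, 9, 15, 10, 6, 13, 14, 4]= (0 7)(2 11 10 15 4 8)(3 12 6)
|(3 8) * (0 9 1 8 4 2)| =7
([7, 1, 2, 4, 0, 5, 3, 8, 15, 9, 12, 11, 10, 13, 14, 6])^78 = [7, 1, 2, 4, 0, 5, 3, 8, 15, 9, 10, 11, 12, 13, 14, 6]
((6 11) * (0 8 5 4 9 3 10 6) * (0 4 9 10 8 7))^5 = (0 7)(3 8 5 9)(4 10 6 11)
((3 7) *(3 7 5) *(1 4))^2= ((7)(1 4)(3 5))^2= (7)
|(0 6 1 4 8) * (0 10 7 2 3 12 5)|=11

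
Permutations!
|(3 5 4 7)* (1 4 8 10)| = |(1 4 7 3 5 8 10)| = 7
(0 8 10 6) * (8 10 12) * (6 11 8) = [10, 1, 2, 3, 4, 5, 0, 7, 12, 9, 11, 8, 6] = (0 10 11 8 12 6)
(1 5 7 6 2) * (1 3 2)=(1 5 7 6)(2 3)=[0, 5, 3, 2, 4, 7, 1, 6]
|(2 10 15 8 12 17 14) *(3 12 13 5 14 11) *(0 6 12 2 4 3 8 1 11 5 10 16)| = |(0 6 12 17 5 14 4 3 2 16)(1 11 8 13 10 15)| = 30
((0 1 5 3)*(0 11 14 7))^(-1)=((0 1 5 3 11 14 7))^(-1)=(0 7 14 11 3 5 1)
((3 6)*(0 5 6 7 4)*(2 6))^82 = ((0 5 2 6 3 7 4))^82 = (0 7 6 5 4 3 2)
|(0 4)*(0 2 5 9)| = 5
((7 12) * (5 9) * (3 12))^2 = (3 7 12) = ((3 12 7)(5 9))^2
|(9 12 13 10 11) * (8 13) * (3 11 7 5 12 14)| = |(3 11 9 14)(5 12 8 13 10 7)| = 12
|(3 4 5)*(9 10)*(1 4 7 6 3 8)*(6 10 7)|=|(1 4 5 8)(3 6)(7 10 9)|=12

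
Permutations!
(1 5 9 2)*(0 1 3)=[1, 5, 3, 0, 4, 9, 6, 7, 8, 2]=(0 1 5 9 2 3)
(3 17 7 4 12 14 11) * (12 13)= (3 17 7 4 13 12 14 11)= [0, 1, 2, 17, 13, 5, 6, 4, 8, 9, 10, 3, 14, 12, 11, 15, 16, 7]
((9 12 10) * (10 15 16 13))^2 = ((9 12 15 16 13 10))^2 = (9 15 13)(10 12 16)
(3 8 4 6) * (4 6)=(3 8 6)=[0, 1, 2, 8, 4, 5, 3, 7, 6]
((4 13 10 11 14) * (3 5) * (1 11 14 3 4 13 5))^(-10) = ((1 11 3)(4 5)(10 14 13))^(-10) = (1 3 11)(10 13 14)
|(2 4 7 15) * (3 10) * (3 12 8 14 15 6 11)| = 11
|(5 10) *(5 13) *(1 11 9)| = 3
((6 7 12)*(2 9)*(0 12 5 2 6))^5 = (0 12)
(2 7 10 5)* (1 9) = (1 9)(2 7 10 5) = [0, 9, 7, 3, 4, 2, 6, 10, 8, 1, 5]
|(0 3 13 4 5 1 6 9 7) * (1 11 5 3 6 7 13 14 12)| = 10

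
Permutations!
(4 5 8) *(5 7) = (4 7 5 8) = [0, 1, 2, 3, 7, 8, 6, 5, 4]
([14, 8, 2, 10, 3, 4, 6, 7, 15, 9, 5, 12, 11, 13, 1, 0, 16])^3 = (16)(0 8 14 15 1)(3 4 5 10)(11 12)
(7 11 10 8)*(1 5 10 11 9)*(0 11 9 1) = (0 11 9)(1 5 10 8 7) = [11, 5, 2, 3, 4, 10, 6, 1, 7, 0, 8, 9]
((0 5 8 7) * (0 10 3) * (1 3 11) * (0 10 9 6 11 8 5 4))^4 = (1 7)(3 9)(6 10)(8 11)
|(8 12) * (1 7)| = |(1 7)(8 12)| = 2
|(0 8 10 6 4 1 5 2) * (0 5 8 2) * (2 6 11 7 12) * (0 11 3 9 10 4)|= 30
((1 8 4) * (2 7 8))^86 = ((1 2 7 8 4))^86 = (1 2 7 8 4)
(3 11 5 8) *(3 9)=(3 11 5 8 9)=[0, 1, 2, 11, 4, 8, 6, 7, 9, 3, 10, 5]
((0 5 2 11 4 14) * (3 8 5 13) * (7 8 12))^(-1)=(0 14 4 11 2 5 8 7 12 3 13)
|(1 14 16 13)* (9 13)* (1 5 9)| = |(1 14 16)(5 9 13)| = 3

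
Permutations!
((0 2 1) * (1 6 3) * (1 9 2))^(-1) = (0 1)(2 9 3 6)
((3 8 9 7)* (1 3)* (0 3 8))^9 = ((0 3)(1 8 9 7))^9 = (0 3)(1 8 9 7)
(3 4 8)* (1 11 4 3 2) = (1 11 4 8 2) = [0, 11, 1, 3, 8, 5, 6, 7, 2, 9, 10, 4]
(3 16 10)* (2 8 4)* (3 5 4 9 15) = [0, 1, 8, 16, 2, 4, 6, 7, 9, 15, 5, 11, 12, 13, 14, 3, 10] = (2 8 9 15 3 16 10 5 4)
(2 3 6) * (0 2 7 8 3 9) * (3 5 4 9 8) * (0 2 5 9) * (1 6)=[5, 6, 8, 1, 0, 4, 7, 3, 9, 2]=(0 5 4)(1 6 7 3)(2 8 9)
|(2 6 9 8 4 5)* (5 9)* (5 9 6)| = |(2 5)(4 6 9 8)| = 4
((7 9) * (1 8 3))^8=(9)(1 3 8)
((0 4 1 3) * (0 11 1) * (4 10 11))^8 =(0 11 3)(1 4 10)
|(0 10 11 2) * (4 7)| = 4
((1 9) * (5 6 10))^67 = (1 9)(5 6 10)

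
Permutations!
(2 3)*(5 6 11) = [0, 1, 3, 2, 4, 6, 11, 7, 8, 9, 10, 5] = (2 3)(5 6 11)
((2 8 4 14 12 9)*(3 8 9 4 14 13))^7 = ((2 9)(3 8 14 12 4 13))^7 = (2 9)(3 8 14 12 4 13)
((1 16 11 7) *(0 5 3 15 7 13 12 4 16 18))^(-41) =((0 5 3 15 7 1 18)(4 16 11 13 12))^(-41) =(0 5 3 15 7 1 18)(4 12 13 11 16)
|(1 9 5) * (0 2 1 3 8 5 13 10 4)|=21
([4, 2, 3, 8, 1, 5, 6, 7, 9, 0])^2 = (0 1 3 9 4 2 8)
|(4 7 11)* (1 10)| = 6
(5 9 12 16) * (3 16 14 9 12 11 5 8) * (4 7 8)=(3 16 4 7 8)(5 12 14 9 11)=[0, 1, 2, 16, 7, 12, 6, 8, 3, 11, 10, 5, 14, 13, 9, 15, 4]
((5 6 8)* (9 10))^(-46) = (10)(5 8 6)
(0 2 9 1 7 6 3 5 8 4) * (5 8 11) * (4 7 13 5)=(0 2 9 1 13 5 11 4)(3 8 7 6)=[2, 13, 9, 8, 0, 11, 3, 6, 7, 1, 10, 4, 12, 5]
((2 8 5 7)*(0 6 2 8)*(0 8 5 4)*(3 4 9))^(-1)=(0 4 3 9 8 2 6)(5 7)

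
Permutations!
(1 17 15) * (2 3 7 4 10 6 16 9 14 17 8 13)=(1 8 13 2 3 7 4 10 6 16 9 14 17 15)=[0, 8, 3, 7, 10, 5, 16, 4, 13, 14, 6, 11, 12, 2, 17, 1, 9, 15]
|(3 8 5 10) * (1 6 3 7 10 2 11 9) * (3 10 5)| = |(1 6 10 7 5 2 11 9)(3 8)| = 8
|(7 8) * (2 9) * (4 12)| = 2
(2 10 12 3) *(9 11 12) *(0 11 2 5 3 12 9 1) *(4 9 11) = (12)(0 4 9 2 10 1)(3 5) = [4, 0, 10, 5, 9, 3, 6, 7, 8, 2, 1, 11, 12]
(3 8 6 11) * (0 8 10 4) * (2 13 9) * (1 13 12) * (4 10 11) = (0 8 6 4)(1 13 9 2 12)(3 11) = [8, 13, 12, 11, 0, 5, 4, 7, 6, 2, 10, 3, 1, 9]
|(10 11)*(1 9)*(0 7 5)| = |(0 7 5)(1 9)(10 11)| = 6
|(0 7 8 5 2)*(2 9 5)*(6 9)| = 12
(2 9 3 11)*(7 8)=(2 9 3 11)(7 8)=[0, 1, 9, 11, 4, 5, 6, 8, 7, 3, 10, 2]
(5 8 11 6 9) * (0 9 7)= (0 9 5 8 11 6 7)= [9, 1, 2, 3, 4, 8, 7, 0, 11, 5, 10, 6]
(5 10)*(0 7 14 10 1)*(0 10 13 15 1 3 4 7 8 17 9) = (0 8 17 9)(1 10 5 3 4 7 14 13 15) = [8, 10, 2, 4, 7, 3, 6, 14, 17, 0, 5, 11, 12, 15, 13, 1, 16, 9]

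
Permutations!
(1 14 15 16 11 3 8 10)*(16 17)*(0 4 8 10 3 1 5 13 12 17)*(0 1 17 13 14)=[4, 0, 2, 10, 8, 14, 6, 7, 3, 9, 5, 17, 13, 12, 15, 1, 11, 16]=(0 4 8 3 10 5 14 15 1)(11 17 16)(12 13)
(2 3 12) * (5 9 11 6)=(2 3 12)(5 9 11 6)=[0, 1, 3, 12, 4, 9, 5, 7, 8, 11, 10, 6, 2]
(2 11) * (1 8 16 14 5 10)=[0, 8, 11, 3, 4, 10, 6, 7, 16, 9, 1, 2, 12, 13, 5, 15, 14]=(1 8 16 14 5 10)(2 11)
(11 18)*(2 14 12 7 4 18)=[0, 1, 14, 3, 18, 5, 6, 4, 8, 9, 10, 2, 7, 13, 12, 15, 16, 17, 11]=(2 14 12 7 4 18 11)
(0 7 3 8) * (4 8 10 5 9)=(0 7 3 10 5 9 4 8)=[7, 1, 2, 10, 8, 9, 6, 3, 0, 4, 5]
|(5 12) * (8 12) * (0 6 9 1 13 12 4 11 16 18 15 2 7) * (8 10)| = 16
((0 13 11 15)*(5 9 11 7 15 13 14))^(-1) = (0 15 7 13 11 9 5 14)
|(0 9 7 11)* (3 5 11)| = 6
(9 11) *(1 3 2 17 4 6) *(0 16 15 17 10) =(0 16 15 17 4 6 1 3 2 10)(9 11) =[16, 3, 10, 2, 6, 5, 1, 7, 8, 11, 0, 9, 12, 13, 14, 17, 15, 4]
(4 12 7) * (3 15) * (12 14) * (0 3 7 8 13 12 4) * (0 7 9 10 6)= (0 3 15 9 10 6)(4 14)(8 13 12)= [3, 1, 2, 15, 14, 5, 0, 7, 13, 10, 6, 11, 8, 12, 4, 9]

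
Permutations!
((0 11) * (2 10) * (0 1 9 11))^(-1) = (1 11 9)(2 10)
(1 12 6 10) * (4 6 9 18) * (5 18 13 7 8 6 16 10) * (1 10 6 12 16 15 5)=[0, 16, 2, 3, 15, 18, 1, 8, 12, 13, 10, 11, 9, 7, 14, 5, 6, 17, 4]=(1 16 6)(4 15 5 18)(7 8 12 9 13)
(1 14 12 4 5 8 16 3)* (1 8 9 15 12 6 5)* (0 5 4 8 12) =(0 5 9 15)(1 14 6 4)(3 12 8 16) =[5, 14, 2, 12, 1, 9, 4, 7, 16, 15, 10, 11, 8, 13, 6, 0, 3]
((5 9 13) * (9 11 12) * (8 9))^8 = (5 12 9)(8 13 11)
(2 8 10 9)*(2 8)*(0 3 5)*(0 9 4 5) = (0 3)(4 5 9 8 10) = [3, 1, 2, 0, 5, 9, 6, 7, 10, 8, 4]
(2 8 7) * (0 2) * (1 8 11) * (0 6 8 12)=(0 2 11 1 12)(6 8 7)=[2, 12, 11, 3, 4, 5, 8, 6, 7, 9, 10, 1, 0]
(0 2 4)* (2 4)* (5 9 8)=(0 4)(5 9 8)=[4, 1, 2, 3, 0, 9, 6, 7, 5, 8]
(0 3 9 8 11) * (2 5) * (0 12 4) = (0 3 9 8 11 12 4)(2 5) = [3, 1, 5, 9, 0, 2, 6, 7, 11, 8, 10, 12, 4]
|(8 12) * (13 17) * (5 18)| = |(5 18)(8 12)(13 17)| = 2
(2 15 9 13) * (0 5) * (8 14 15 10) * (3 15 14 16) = (0 5)(2 10 8 16 3 15 9 13) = [5, 1, 10, 15, 4, 0, 6, 7, 16, 13, 8, 11, 12, 2, 14, 9, 3]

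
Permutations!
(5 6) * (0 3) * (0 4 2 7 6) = (0 3 4 2 7 6 5) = [3, 1, 7, 4, 2, 0, 5, 6]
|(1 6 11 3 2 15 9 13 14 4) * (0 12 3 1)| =|(0 12 3 2 15 9 13 14 4)(1 6 11)| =9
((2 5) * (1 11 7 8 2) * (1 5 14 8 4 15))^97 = (1 7 15 11 4)(2 14 8)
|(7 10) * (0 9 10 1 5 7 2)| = |(0 9 10 2)(1 5 7)| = 12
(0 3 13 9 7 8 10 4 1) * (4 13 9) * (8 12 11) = (0 3 9 7 12 11 8 10 13 4 1) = [3, 0, 2, 9, 1, 5, 6, 12, 10, 7, 13, 8, 11, 4]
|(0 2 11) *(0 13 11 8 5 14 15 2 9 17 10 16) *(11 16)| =|(0 9 17 10 11 13 16)(2 8 5 14 15)| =35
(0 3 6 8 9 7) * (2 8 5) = (0 3 6 5 2 8 9 7) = [3, 1, 8, 6, 4, 2, 5, 0, 9, 7]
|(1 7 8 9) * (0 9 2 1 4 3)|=4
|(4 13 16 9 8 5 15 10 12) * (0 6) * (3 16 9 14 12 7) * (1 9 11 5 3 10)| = 12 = |(0 6)(1 9 8 3 16 14 12 4 13 11 5 15)(7 10)|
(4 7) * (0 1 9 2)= (0 1 9 2)(4 7)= [1, 9, 0, 3, 7, 5, 6, 4, 8, 2]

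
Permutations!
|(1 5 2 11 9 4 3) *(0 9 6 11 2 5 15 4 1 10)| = |(0 9 1 15 4 3 10)(6 11)| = 14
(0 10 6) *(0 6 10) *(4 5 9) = (10)(4 5 9) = [0, 1, 2, 3, 5, 9, 6, 7, 8, 4, 10]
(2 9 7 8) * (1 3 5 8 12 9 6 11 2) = (1 3 5 8)(2 6 11)(7 12 9) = [0, 3, 6, 5, 4, 8, 11, 12, 1, 7, 10, 2, 9]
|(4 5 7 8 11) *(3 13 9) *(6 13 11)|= |(3 11 4 5 7 8 6 13 9)|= 9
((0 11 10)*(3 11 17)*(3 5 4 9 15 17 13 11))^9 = (0 13 11 10)(4 5 17 15 9)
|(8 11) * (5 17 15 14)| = 4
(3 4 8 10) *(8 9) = [0, 1, 2, 4, 9, 5, 6, 7, 10, 8, 3] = (3 4 9 8 10)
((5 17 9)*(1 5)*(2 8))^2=(1 17)(5 9)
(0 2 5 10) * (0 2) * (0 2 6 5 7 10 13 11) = (0 2 7 10 6 5 13 11) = [2, 1, 7, 3, 4, 13, 5, 10, 8, 9, 6, 0, 12, 11]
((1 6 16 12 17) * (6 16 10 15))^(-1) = ((1 16 12 17)(6 10 15))^(-1) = (1 17 12 16)(6 15 10)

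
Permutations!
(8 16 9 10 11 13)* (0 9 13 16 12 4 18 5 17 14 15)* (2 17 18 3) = [9, 1, 17, 2, 3, 18, 6, 7, 12, 10, 11, 16, 4, 8, 15, 0, 13, 14, 5] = (0 9 10 11 16 13 8 12 4 3 2 17 14 15)(5 18)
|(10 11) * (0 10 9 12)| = |(0 10 11 9 12)| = 5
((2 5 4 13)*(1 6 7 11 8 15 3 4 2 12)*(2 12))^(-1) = (1 12 5 2 13 4 3 15 8 11 7 6)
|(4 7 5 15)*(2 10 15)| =6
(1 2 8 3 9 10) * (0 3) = (0 3 9 10 1 2 8) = [3, 2, 8, 9, 4, 5, 6, 7, 0, 10, 1]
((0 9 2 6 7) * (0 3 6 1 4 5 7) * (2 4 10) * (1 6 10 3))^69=((0 9 4 5 7 1 3 10 2 6))^69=(0 6 2 10 3 1 7 5 4 9)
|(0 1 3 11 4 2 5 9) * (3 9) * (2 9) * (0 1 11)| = |(0 11 4 9 1 2 5 3)| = 8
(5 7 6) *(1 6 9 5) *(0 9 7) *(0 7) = (0 9 5 7)(1 6) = [9, 6, 2, 3, 4, 7, 1, 0, 8, 5]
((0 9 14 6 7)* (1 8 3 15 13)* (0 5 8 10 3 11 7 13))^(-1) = (0 15 3 10 1 13 6 14 9)(5 7 11 8)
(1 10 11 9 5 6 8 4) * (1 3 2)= (1 10 11 9 5 6 8 4 3 2)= [0, 10, 1, 2, 3, 6, 8, 7, 4, 5, 11, 9]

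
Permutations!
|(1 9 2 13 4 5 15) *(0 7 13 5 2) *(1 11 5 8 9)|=|(0 7 13 4 2 8 9)(5 15 11)|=21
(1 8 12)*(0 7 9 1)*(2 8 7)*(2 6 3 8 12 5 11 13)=(0 6 3 8 5 11 13 2 12)(1 7 9)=[6, 7, 12, 8, 4, 11, 3, 9, 5, 1, 10, 13, 0, 2]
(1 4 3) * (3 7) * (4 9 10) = (1 9 10 4 7 3) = [0, 9, 2, 1, 7, 5, 6, 3, 8, 10, 4]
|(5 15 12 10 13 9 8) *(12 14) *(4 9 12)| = |(4 9 8 5 15 14)(10 13 12)| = 6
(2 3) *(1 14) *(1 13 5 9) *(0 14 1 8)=(0 14 13 5 9 8)(2 3)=[14, 1, 3, 2, 4, 9, 6, 7, 0, 8, 10, 11, 12, 5, 13]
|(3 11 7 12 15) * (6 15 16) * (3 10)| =8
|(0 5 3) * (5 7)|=4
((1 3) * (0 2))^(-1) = (0 2)(1 3) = ((0 2)(1 3))^(-1)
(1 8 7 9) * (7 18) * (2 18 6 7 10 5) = (1 8 6 7 9)(2 18 10 5) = [0, 8, 18, 3, 4, 2, 7, 9, 6, 1, 5, 11, 12, 13, 14, 15, 16, 17, 10]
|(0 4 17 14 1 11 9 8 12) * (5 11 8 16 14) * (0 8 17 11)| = 18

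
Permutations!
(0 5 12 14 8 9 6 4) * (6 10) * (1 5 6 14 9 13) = (0 6 4)(1 5 12 9 10 14 8 13) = [6, 5, 2, 3, 0, 12, 4, 7, 13, 10, 14, 11, 9, 1, 8]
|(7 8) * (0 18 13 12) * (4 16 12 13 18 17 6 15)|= |(18)(0 17 6 15 4 16 12)(7 8)|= 14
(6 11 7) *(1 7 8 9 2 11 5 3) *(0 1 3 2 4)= [1, 7, 11, 3, 0, 2, 5, 6, 9, 4, 10, 8]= (0 1 7 6 5 2 11 8 9 4)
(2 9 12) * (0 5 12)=(0 5 12 2 9)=[5, 1, 9, 3, 4, 12, 6, 7, 8, 0, 10, 11, 2]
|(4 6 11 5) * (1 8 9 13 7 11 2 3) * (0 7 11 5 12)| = |(0 7 5 4 6 2 3 1 8 9 13 11 12)| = 13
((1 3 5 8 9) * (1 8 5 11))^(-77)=(1 3 11)(8 9)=((1 3 11)(8 9))^(-77)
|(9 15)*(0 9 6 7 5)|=6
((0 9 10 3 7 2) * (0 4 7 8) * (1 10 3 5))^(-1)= (0 8 3 9)(1 5 10)(2 7 4)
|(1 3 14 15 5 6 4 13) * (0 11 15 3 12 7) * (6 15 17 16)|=10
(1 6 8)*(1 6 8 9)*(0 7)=(0 7)(1 8 6 9)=[7, 8, 2, 3, 4, 5, 9, 0, 6, 1]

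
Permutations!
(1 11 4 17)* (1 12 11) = (4 17 12 11) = [0, 1, 2, 3, 17, 5, 6, 7, 8, 9, 10, 4, 11, 13, 14, 15, 16, 12]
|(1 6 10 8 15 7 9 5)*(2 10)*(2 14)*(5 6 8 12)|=|(1 8 15 7 9 6 14 2 10 12 5)|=11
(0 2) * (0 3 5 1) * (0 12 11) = [2, 12, 3, 5, 4, 1, 6, 7, 8, 9, 10, 0, 11] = (0 2 3 5 1 12 11)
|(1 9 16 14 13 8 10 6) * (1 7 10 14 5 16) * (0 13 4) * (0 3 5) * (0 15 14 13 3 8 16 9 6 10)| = 42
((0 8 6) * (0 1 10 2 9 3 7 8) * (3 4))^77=((1 10 2 9 4 3 7 8 6))^77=(1 3 10 7 2 8 9 6 4)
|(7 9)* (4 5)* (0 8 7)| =4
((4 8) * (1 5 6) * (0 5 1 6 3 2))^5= (0 5 3 2)(4 8)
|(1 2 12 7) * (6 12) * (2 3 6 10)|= 10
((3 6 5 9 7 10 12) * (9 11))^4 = (3 9)(5 10)(6 7)(11 12)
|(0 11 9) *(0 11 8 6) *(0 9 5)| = |(0 8 6 9 11 5)| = 6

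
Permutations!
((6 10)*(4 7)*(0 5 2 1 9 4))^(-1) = (0 7 4 9 1 2 5)(6 10)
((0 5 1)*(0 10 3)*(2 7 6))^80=((0 5 1 10 3)(2 7 6))^80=(10)(2 6 7)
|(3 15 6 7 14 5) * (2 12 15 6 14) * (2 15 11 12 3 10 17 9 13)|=|(2 3 6 7 15 14 5 10 17 9 13)(11 12)|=22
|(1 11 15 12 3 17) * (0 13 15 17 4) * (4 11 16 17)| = |(0 13 15 12 3 11 4)(1 16 17)| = 21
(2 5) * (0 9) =(0 9)(2 5) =[9, 1, 5, 3, 4, 2, 6, 7, 8, 0]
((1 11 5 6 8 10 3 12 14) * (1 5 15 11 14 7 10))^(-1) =((1 14 5 6 8)(3 12 7 10)(11 15))^(-1) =(1 8 6 5 14)(3 10 7 12)(11 15)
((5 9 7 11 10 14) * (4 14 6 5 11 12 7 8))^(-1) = (4 8 9 5 6 10 11 14)(7 12)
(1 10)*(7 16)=(1 10)(7 16)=[0, 10, 2, 3, 4, 5, 6, 16, 8, 9, 1, 11, 12, 13, 14, 15, 7]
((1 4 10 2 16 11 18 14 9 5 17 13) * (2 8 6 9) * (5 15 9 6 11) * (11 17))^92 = (1 10 17)(2 5 18)(4 8 13)(11 14 16) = ((1 4 10 8 17 13)(2 16 5 11 18 14)(9 15))^92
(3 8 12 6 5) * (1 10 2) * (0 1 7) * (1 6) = (0 6 5 3 8 12 1 10 2 7) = [6, 10, 7, 8, 4, 3, 5, 0, 12, 9, 2, 11, 1]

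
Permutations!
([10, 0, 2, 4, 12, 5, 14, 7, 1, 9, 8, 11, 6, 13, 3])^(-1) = [1, 8, 2, 14, 3, 5, 12, 7, 10, 9, 0, 11, 4, 13, 6]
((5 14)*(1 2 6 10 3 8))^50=(14)(1 6 3)(2 10 8)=((1 2 6 10 3 8)(5 14))^50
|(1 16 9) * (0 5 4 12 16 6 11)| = |(0 5 4 12 16 9 1 6 11)| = 9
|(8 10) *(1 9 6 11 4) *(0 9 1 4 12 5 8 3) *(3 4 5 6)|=|(0 9 3)(4 5 8 10)(6 11 12)|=12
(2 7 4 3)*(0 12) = (0 12)(2 7 4 3) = [12, 1, 7, 2, 3, 5, 6, 4, 8, 9, 10, 11, 0]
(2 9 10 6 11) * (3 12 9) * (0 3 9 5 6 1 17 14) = (0 3 12 5 6 11 2 9 10 1 17 14) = [3, 17, 9, 12, 4, 6, 11, 7, 8, 10, 1, 2, 5, 13, 0, 15, 16, 14]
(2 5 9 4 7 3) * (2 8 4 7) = (2 5 9 7 3 8 4) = [0, 1, 5, 8, 2, 9, 6, 3, 4, 7]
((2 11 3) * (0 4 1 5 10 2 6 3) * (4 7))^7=((0 7 4 1 5 10 2 11)(3 6))^7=(0 11 2 10 5 1 4 7)(3 6)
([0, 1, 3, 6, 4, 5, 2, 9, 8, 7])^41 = [0, 1, 6, 2, 4, 5, 3, 9, 8, 7]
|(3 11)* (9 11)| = 3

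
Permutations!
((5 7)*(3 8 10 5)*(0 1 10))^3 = (0 5 8 10 3 1 7)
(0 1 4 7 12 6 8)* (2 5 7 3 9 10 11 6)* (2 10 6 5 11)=(0 1 4 3 9 6 8)(2 11 5 7 12 10)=[1, 4, 11, 9, 3, 7, 8, 12, 0, 6, 2, 5, 10]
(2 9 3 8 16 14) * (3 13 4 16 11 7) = (2 9 13 4 16 14)(3 8 11 7) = [0, 1, 9, 8, 16, 5, 6, 3, 11, 13, 10, 7, 12, 4, 2, 15, 14]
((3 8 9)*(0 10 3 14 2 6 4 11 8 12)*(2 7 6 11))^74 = (0 3)(2 8 14 6)(4 11 9 7)(10 12)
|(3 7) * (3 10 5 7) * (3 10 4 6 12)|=|(3 10 5 7 4 6 12)|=7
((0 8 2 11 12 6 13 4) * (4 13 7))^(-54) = (13)(0 2 12 7)(4 8 11 6)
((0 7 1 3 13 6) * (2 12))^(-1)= ((0 7 1 3 13 6)(2 12))^(-1)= (0 6 13 3 1 7)(2 12)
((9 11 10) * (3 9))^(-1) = ((3 9 11 10))^(-1) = (3 10 11 9)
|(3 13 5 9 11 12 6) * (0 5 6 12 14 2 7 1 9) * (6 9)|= |(0 5)(1 6 3 13 9 11 14 2 7)|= 18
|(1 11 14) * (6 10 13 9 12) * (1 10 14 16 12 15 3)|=|(1 11 16 12 6 14 10 13 9 15 3)|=11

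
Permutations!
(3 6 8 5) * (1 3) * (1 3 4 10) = (1 4 10)(3 6 8 5) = [0, 4, 2, 6, 10, 3, 8, 7, 5, 9, 1]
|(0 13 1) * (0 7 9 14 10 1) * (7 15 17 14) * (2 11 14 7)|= 18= |(0 13)(1 15 17 7 9 2 11 14 10)|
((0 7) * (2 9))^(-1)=(0 7)(2 9)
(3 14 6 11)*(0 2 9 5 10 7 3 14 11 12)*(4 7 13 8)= [2, 1, 9, 11, 7, 10, 12, 3, 4, 5, 13, 14, 0, 8, 6]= (0 2 9 5 10 13 8 4 7 3 11 14 6 12)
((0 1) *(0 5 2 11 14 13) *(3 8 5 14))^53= (0 1 14 13)(2 8 11 5 3)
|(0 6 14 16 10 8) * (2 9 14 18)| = |(0 6 18 2 9 14 16 10 8)| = 9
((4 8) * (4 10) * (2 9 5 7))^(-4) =((2 9 5 7)(4 8 10))^(-4) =(4 10 8)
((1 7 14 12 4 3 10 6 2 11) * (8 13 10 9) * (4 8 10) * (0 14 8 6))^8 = (0 8 12 4 2 9 1)(3 11 10 7 14 13 6)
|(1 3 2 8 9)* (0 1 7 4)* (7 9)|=|(9)(0 1 3 2 8 7 4)|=7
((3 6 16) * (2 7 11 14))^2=((2 7 11 14)(3 6 16))^2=(2 11)(3 16 6)(7 14)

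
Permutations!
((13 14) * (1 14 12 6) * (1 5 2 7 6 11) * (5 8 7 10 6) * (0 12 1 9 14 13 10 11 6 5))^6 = ((0 12 6 8 7)(1 13)(2 11 9 14 10 5))^6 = (14)(0 12 6 8 7)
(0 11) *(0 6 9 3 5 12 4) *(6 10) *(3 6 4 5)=[11, 1, 2, 3, 0, 12, 9, 7, 8, 6, 4, 10, 5]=(0 11 10 4)(5 12)(6 9)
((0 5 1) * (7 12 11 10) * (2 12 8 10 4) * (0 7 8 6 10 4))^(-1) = (0 11 12 2 4 8 10 6 7 1 5)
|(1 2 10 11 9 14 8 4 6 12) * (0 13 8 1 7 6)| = |(0 13 8 4)(1 2 10 11 9 14)(6 12 7)| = 12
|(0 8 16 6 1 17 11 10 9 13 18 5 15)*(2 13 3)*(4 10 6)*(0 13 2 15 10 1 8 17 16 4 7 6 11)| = |(0 17)(1 16 7 6 8 4)(3 15 13 18 5 10 9)| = 42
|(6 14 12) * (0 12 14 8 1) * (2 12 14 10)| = 8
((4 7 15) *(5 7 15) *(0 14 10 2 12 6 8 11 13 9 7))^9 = ((0 14 10 2 12 6 8 11 13 9 7 5)(4 15))^9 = (0 9 8 2)(4 15)(5 13 6 10)(7 11 12 14)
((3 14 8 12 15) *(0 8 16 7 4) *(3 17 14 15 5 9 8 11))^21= (0 15 16)(3 14 4)(5 9 8 12)(7 11 17)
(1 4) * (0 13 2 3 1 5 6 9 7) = [13, 4, 3, 1, 5, 6, 9, 0, 8, 7, 10, 11, 12, 2] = (0 13 2 3 1 4 5 6 9 7)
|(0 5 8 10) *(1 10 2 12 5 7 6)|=20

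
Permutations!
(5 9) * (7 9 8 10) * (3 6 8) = (3 6 8 10 7 9 5) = [0, 1, 2, 6, 4, 3, 8, 9, 10, 5, 7]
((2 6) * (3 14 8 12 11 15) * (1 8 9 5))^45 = (15)(2 6)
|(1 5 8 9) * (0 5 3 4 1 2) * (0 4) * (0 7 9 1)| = 9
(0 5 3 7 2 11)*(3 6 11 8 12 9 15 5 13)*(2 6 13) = [2, 1, 8, 7, 4, 13, 11, 6, 12, 15, 10, 0, 9, 3, 14, 5] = (0 2 8 12 9 15 5 13 3 7 6 11)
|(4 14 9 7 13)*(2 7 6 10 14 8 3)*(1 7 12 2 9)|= |(1 7 13 4 8 3 9 6 10 14)(2 12)|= 10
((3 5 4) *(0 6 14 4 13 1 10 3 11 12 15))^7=((0 6 14 4 11 12 15)(1 10 3 5 13))^7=(15)(1 3 13 10 5)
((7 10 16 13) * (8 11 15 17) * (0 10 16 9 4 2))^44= ((0 10 9 4 2)(7 16 13)(8 11 15 17))^44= (17)(0 2 4 9 10)(7 13 16)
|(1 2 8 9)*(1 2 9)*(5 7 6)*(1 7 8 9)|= 4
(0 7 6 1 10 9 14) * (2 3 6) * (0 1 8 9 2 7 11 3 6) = (0 11 3)(1 10 2 6 8 9 14) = [11, 10, 6, 0, 4, 5, 8, 7, 9, 14, 2, 3, 12, 13, 1]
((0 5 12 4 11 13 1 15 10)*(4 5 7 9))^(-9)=(15)(5 12)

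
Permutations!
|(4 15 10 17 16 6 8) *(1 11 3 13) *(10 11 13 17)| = |(1 13)(3 17 16 6 8 4 15 11)| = 8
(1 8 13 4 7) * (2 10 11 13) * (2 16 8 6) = (1 6 2 10 11 13 4 7)(8 16) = [0, 6, 10, 3, 7, 5, 2, 1, 16, 9, 11, 13, 12, 4, 14, 15, 8]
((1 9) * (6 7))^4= ((1 9)(6 7))^4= (9)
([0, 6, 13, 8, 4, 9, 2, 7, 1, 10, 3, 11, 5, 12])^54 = (1 12 3 2 9)(5 8 13 10 6)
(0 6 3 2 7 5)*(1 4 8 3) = [6, 4, 7, 2, 8, 0, 1, 5, 3] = (0 6 1 4 8 3 2 7 5)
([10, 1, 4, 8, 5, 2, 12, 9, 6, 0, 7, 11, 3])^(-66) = [7, 1, 2, 6, 4, 5, 3, 0, 12, 10, 9, 11, 8]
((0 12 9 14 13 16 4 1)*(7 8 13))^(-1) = (0 1 4 16 13 8 7 14 9 12)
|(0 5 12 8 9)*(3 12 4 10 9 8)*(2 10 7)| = |(0 5 4 7 2 10 9)(3 12)| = 14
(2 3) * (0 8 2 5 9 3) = (0 8 2)(3 5 9) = [8, 1, 0, 5, 4, 9, 6, 7, 2, 3]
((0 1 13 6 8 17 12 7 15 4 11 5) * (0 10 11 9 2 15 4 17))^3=((0 1 13 6 8)(2 15 17 12 7 4 9)(5 10 11))^3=(0 6 1 8 13)(2 12 9 17 4 15 7)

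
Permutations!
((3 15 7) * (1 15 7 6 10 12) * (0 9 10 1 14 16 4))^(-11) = (0 12 4 10 16 9 14)(1 15 6)(3 7)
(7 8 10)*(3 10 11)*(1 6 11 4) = (1 6 11 3 10 7 8 4) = [0, 6, 2, 10, 1, 5, 11, 8, 4, 9, 7, 3]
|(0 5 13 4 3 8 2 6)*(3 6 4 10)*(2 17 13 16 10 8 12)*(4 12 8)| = |(0 5 16 10 3 8 17 13 4 6)(2 12)| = 10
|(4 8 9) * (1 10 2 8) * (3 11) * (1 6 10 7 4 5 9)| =|(1 7 4 6 10 2 8)(3 11)(5 9)| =14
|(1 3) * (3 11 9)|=|(1 11 9 3)|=4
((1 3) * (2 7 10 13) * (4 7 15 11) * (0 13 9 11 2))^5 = ((0 13)(1 3)(2 15)(4 7 10 9 11))^5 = (0 13)(1 3)(2 15)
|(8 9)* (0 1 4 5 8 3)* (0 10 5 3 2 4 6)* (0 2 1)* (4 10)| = 14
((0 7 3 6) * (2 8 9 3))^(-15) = (0 6 3 9 8 2 7) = ((0 7 2 8 9 3 6))^(-15)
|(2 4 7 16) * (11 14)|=|(2 4 7 16)(11 14)|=4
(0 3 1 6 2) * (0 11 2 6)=[3, 0, 11, 1, 4, 5, 6, 7, 8, 9, 10, 2]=(0 3 1)(2 11)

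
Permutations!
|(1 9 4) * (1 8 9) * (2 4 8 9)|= 4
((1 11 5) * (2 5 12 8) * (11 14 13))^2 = (1 13 12 2)(5 14 11 8)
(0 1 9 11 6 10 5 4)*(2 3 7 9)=[1, 2, 3, 7, 0, 4, 10, 9, 8, 11, 5, 6]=(0 1 2 3 7 9 11 6 10 5 4)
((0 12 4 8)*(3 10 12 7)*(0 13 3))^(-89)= (0 7)(3 10 12 4 8 13)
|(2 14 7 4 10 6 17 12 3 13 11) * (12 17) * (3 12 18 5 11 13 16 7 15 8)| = 13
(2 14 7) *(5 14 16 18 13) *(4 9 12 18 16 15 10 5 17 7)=(2 15 10 5 14 4 9 12 18 13 17 7)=[0, 1, 15, 3, 9, 14, 6, 2, 8, 12, 5, 11, 18, 17, 4, 10, 16, 7, 13]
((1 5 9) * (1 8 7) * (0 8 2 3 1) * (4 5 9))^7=((0 8 7)(1 9 2 3)(4 5))^7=(0 8 7)(1 3 2 9)(4 5)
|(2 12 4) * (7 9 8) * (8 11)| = |(2 12 4)(7 9 11 8)| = 12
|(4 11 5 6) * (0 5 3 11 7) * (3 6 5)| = |(0 3 11 6 4 7)| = 6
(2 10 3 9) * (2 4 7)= (2 10 3 9 4 7)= [0, 1, 10, 9, 7, 5, 6, 2, 8, 4, 3]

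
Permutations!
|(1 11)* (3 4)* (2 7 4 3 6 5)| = 10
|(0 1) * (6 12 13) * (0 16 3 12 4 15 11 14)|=|(0 1 16 3 12 13 6 4 15 11 14)|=11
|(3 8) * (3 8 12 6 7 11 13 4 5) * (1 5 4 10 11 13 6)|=|(1 5 3 12)(6 7 13 10 11)|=20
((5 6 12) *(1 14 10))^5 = (1 10 14)(5 12 6)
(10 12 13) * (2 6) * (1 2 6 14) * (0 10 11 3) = (0 10 12 13 11 3)(1 2 14) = [10, 2, 14, 0, 4, 5, 6, 7, 8, 9, 12, 3, 13, 11, 1]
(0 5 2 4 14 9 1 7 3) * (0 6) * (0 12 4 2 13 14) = (0 5 13 14 9 1 7 3 6 12 4) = [5, 7, 2, 6, 0, 13, 12, 3, 8, 1, 10, 11, 4, 14, 9]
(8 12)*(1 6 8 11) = (1 6 8 12 11) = [0, 6, 2, 3, 4, 5, 8, 7, 12, 9, 10, 1, 11]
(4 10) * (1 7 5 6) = (1 7 5 6)(4 10) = [0, 7, 2, 3, 10, 6, 1, 5, 8, 9, 4]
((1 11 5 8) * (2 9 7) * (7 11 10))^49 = ((1 10 7 2 9 11 5 8))^49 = (1 10 7 2 9 11 5 8)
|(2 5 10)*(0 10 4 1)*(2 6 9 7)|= 9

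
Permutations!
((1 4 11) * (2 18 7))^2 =((1 4 11)(2 18 7))^2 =(1 11 4)(2 7 18)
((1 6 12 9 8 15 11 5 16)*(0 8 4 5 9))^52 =((0 8 15 11 9 4 5 16 1 6 12))^52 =(0 1 4 15 12 16 9 8 6 5 11)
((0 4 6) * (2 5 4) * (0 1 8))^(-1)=((0 2 5 4 6 1 8))^(-1)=(0 8 1 6 4 5 2)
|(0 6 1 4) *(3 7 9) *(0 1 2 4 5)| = 6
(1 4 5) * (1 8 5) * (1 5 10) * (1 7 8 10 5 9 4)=[0, 1, 2, 3, 9, 10, 6, 8, 5, 4, 7]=(4 9)(5 10 7 8)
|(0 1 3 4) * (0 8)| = |(0 1 3 4 8)| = 5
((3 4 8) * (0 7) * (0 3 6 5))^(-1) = ((0 7 3 4 8 6 5))^(-1) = (0 5 6 8 4 3 7)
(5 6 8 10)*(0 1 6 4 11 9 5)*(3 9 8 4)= (0 1 6 4 11 8 10)(3 9 5)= [1, 6, 2, 9, 11, 3, 4, 7, 10, 5, 0, 8]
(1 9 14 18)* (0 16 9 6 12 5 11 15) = (0 16 9 14 18 1 6 12 5 11 15) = [16, 6, 2, 3, 4, 11, 12, 7, 8, 14, 10, 15, 5, 13, 18, 0, 9, 17, 1]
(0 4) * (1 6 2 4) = (0 1 6 2 4) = [1, 6, 4, 3, 0, 5, 2]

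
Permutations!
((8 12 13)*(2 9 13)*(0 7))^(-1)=((0 7)(2 9 13 8 12))^(-1)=(0 7)(2 12 8 13 9)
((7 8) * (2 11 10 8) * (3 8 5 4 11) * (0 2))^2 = ((0 2 3 8 7)(4 11 10 5))^2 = (0 3 7 2 8)(4 10)(5 11)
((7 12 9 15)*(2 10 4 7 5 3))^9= (15)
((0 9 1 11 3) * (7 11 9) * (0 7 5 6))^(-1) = (0 6 5)(1 9)(3 11 7)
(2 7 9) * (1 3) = (1 3)(2 7 9) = [0, 3, 7, 1, 4, 5, 6, 9, 8, 2]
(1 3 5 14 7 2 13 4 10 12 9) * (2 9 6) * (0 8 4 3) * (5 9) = (0 8 4 10 12 6 2 13 3 9 1)(5 14 7) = [8, 0, 13, 9, 10, 14, 2, 5, 4, 1, 12, 11, 6, 3, 7]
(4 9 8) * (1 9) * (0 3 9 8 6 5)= (0 3 9 6 5)(1 8 4)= [3, 8, 2, 9, 1, 0, 5, 7, 4, 6]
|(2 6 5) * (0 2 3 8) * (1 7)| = |(0 2 6 5 3 8)(1 7)| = 6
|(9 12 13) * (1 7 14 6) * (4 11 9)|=20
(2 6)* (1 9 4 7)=(1 9 4 7)(2 6)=[0, 9, 6, 3, 7, 5, 2, 1, 8, 4]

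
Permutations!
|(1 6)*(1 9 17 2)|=|(1 6 9 17 2)|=5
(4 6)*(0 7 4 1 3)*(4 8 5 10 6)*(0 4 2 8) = (0 7)(1 3 4 2 8 5 10 6) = [7, 3, 8, 4, 2, 10, 1, 0, 5, 9, 6]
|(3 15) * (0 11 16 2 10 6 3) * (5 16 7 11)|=8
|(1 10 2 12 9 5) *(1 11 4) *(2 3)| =9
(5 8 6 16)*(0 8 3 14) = (0 8 6 16 5 3 14) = [8, 1, 2, 14, 4, 3, 16, 7, 6, 9, 10, 11, 12, 13, 0, 15, 5]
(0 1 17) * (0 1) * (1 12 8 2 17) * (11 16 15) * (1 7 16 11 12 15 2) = [0, 7, 17, 3, 4, 5, 6, 16, 1, 9, 10, 11, 8, 13, 14, 12, 2, 15] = (1 7 16 2 17 15 12 8)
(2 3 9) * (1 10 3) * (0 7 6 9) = (0 7 6 9 2 1 10 3) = [7, 10, 1, 0, 4, 5, 9, 6, 8, 2, 3]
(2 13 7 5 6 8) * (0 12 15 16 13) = [12, 1, 0, 3, 4, 6, 8, 5, 2, 9, 10, 11, 15, 7, 14, 16, 13] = (0 12 15 16 13 7 5 6 8 2)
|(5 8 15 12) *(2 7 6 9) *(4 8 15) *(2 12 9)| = 12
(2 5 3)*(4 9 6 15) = (2 5 3)(4 9 6 15) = [0, 1, 5, 2, 9, 3, 15, 7, 8, 6, 10, 11, 12, 13, 14, 4]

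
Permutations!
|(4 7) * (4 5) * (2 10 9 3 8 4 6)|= 9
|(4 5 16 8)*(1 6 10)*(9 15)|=|(1 6 10)(4 5 16 8)(9 15)|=12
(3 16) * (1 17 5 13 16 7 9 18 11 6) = (1 17 5 13 16 3 7 9 18 11 6) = [0, 17, 2, 7, 4, 13, 1, 9, 8, 18, 10, 6, 12, 16, 14, 15, 3, 5, 11]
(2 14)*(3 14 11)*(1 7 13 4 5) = (1 7 13 4 5)(2 11 3 14) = [0, 7, 11, 14, 5, 1, 6, 13, 8, 9, 10, 3, 12, 4, 2]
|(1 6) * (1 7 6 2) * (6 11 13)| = |(1 2)(6 7 11 13)| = 4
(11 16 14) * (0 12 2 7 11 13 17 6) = (0 12 2 7 11 16 14 13 17 6) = [12, 1, 7, 3, 4, 5, 0, 11, 8, 9, 10, 16, 2, 17, 13, 15, 14, 6]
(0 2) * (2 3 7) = (0 3 7 2) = [3, 1, 0, 7, 4, 5, 6, 2]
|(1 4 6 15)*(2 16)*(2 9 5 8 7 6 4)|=9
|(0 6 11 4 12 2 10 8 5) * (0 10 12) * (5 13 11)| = 8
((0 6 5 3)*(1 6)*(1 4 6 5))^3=(0 1)(3 6)(4 5)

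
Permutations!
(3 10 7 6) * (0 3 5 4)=(0 3 10 7 6 5 4)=[3, 1, 2, 10, 0, 4, 5, 6, 8, 9, 7]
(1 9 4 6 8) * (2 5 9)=[0, 2, 5, 3, 6, 9, 8, 7, 1, 4]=(1 2 5 9 4 6 8)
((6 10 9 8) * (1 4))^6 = (6 9)(8 10) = ((1 4)(6 10 9 8))^6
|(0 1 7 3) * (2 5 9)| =|(0 1 7 3)(2 5 9)| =12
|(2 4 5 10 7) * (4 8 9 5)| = 6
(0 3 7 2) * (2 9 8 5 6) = [3, 1, 0, 7, 4, 6, 2, 9, 5, 8] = (0 3 7 9 8 5 6 2)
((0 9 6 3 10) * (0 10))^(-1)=((10)(0 9 6 3))^(-1)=(10)(0 3 6 9)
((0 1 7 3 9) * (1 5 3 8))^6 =((0 5 3 9)(1 7 8))^6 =(0 3)(5 9)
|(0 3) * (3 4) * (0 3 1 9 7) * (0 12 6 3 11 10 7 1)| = |(0 4)(1 9)(3 11 10 7 12 6)| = 6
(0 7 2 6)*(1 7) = (0 1 7 2 6) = [1, 7, 6, 3, 4, 5, 0, 2]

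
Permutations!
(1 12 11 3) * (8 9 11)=[0, 12, 2, 1, 4, 5, 6, 7, 9, 11, 10, 3, 8]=(1 12 8 9 11 3)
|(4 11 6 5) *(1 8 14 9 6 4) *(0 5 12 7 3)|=|(0 5 1 8 14 9 6 12 7 3)(4 11)|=10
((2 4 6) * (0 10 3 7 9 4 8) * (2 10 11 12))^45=((0 11 12 2 8)(3 7 9 4 6 10))^45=(12)(3 4)(6 7)(9 10)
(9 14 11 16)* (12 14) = (9 12 14 11 16) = [0, 1, 2, 3, 4, 5, 6, 7, 8, 12, 10, 16, 14, 13, 11, 15, 9]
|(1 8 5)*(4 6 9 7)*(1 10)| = 4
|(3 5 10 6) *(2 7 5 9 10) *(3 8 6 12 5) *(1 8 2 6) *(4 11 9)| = |(1 8)(2 7 3 4 11 9 10 12 5 6)| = 10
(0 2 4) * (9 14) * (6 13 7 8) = (0 2 4)(6 13 7 8)(9 14) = [2, 1, 4, 3, 0, 5, 13, 8, 6, 14, 10, 11, 12, 7, 9]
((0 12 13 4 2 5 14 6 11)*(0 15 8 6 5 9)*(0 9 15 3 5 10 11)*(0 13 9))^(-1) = (0 9 12)(2 4 13 6 8 15)(3 11 10 14 5) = ((0 12 9)(2 15 8 6 13 4)(3 5 14 10 11))^(-1)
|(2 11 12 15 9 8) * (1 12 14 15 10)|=6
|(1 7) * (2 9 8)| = |(1 7)(2 9 8)| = 6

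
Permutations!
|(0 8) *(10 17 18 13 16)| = |(0 8)(10 17 18 13 16)| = 10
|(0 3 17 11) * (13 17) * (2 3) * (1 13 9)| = |(0 2 3 9 1 13 17 11)| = 8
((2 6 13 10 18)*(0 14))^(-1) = (0 14)(2 18 10 13 6)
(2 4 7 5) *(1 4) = (1 4 7 5 2) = [0, 4, 1, 3, 7, 2, 6, 5]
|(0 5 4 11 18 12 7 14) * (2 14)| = 9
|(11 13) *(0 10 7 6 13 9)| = 7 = |(0 10 7 6 13 11 9)|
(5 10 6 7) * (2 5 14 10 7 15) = (2 5 7 14 10 6 15) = [0, 1, 5, 3, 4, 7, 15, 14, 8, 9, 6, 11, 12, 13, 10, 2]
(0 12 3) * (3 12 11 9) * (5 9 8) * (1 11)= (12)(0 1 11 8 5 9 3)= [1, 11, 2, 0, 4, 9, 6, 7, 5, 3, 10, 8, 12]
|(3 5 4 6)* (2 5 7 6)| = |(2 5 4)(3 7 6)| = 3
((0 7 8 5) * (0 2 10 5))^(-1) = (0 8 7)(2 5 10)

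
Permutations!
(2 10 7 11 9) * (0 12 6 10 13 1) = (0 12 6 10 7 11 9 2 13 1) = [12, 0, 13, 3, 4, 5, 10, 11, 8, 2, 7, 9, 6, 1]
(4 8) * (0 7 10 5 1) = (0 7 10 5 1)(4 8) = [7, 0, 2, 3, 8, 1, 6, 10, 4, 9, 5]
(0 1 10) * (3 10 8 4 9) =[1, 8, 2, 10, 9, 5, 6, 7, 4, 3, 0] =(0 1 8 4 9 3 10)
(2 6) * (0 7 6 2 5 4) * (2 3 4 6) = [7, 1, 3, 4, 0, 6, 5, 2] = (0 7 2 3 4)(5 6)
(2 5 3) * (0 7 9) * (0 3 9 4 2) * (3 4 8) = (0 7 8 3)(2 5 9 4) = [7, 1, 5, 0, 2, 9, 6, 8, 3, 4]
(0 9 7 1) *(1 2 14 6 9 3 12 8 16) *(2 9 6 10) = (0 3 12 8 16 1)(2 14 10)(7 9) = [3, 0, 14, 12, 4, 5, 6, 9, 16, 7, 2, 11, 8, 13, 10, 15, 1]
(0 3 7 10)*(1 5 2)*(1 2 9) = [3, 5, 2, 7, 4, 9, 6, 10, 8, 1, 0] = (0 3 7 10)(1 5 9)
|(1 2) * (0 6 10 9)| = |(0 6 10 9)(1 2)| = 4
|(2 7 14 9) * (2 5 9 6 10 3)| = |(2 7 14 6 10 3)(5 9)| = 6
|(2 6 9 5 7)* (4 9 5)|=|(2 6 5 7)(4 9)|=4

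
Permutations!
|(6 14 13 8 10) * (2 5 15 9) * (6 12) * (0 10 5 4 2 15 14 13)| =|(0 10 12 6 13 8 5 14)(2 4)(9 15)| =8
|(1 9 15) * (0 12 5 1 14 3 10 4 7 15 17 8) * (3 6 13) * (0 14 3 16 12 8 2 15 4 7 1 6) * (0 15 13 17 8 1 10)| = 21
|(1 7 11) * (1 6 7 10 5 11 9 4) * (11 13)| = |(1 10 5 13 11 6 7 9 4)| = 9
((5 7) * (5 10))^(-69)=(10)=((5 7 10))^(-69)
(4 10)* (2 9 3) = (2 9 3)(4 10) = [0, 1, 9, 2, 10, 5, 6, 7, 8, 3, 4]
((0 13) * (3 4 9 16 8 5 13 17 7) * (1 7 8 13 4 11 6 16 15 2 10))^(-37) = ((0 17 8 5 4 9 15 2 10 1 7 3 11 6 16 13))^(-37) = (0 3 15 17 11 2 8 6 10 5 16 1 4 13 7 9)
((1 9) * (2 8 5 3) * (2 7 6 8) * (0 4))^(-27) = (0 4)(1 9)(3 8 7 5 6)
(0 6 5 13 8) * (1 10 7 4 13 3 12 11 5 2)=[6, 10, 1, 12, 13, 3, 2, 4, 0, 9, 7, 5, 11, 8]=(0 6 2 1 10 7 4 13 8)(3 12 11 5)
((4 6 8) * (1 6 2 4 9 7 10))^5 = ((1 6 8 9 7 10)(2 4))^5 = (1 10 7 9 8 6)(2 4)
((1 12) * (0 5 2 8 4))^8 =((0 5 2 8 4)(1 12))^8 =(12)(0 8 5 4 2)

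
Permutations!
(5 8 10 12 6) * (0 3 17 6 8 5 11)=(0 3 17 6 11)(8 10 12)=[3, 1, 2, 17, 4, 5, 11, 7, 10, 9, 12, 0, 8, 13, 14, 15, 16, 6]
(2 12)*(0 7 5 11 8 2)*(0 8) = (0 7 5 11)(2 12 8) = [7, 1, 12, 3, 4, 11, 6, 5, 2, 9, 10, 0, 8]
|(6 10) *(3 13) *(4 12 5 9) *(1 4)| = 10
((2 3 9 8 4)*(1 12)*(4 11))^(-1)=(1 12)(2 4 11 8 9 3)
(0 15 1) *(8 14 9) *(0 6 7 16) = (0 15 1 6 7 16)(8 14 9) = [15, 6, 2, 3, 4, 5, 7, 16, 14, 8, 10, 11, 12, 13, 9, 1, 0]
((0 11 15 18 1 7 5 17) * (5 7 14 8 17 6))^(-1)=((0 11 15 18 1 14 8 17)(5 6))^(-1)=(0 17 8 14 1 18 15 11)(5 6)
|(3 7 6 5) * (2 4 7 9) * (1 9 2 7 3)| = |(1 9 7 6 5)(2 4 3)| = 15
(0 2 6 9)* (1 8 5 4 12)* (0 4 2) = (1 8 5 2 6 9 4 12) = [0, 8, 6, 3, 12, 2, 9, 7, 5, 4, 10, 11, 1]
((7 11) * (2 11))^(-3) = ((2 11 7))^(-3) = (11)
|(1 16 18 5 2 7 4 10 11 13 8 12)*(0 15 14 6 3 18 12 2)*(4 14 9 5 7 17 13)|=|(0 15 9 5)(1 16 12)(2 17 13 8)(3 18 7 14 6)(4 10 11)|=60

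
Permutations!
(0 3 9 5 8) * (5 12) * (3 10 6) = (0 10 6 3 9 12 5 8) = [10, 1, 2, 9, 4, 8, 3, 7, 0, 12, 6, 11, 5]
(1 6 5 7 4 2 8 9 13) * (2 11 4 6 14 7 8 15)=[0, 14, 15, 3, 11, 8, 5, 6, 9, 13, 10, 4, 12, 1, 7, 2]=(1 14 7 6 5 8 9 13)(2 15)(4 11)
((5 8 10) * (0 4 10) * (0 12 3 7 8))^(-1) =((0 4 10 5)(3 7 8 12))^(-1) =(0 5 10 4)(3 12 8 7)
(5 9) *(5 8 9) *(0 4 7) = (0 4 7)(8 9) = [4, 1, 2, 3, 7, 5, 6, 0, 9, 8]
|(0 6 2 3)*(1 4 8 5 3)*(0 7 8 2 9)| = 12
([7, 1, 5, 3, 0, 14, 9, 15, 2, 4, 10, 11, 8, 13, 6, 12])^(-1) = [4, 1, 8, 3, 9, 2, 14, 0, 12, 6, 10, 11, 15, 13, 5, 7]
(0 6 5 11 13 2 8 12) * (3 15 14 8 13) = (0 6 5 11 3 15 14 8 12)(2 13) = [6, 1, 13, 15, 4, 11, 5, 7, 12, 9, 10, 3, 0, 2, 8, 14]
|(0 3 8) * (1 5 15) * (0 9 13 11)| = |(0 3 8 9 13 11)(1 5 15)| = 6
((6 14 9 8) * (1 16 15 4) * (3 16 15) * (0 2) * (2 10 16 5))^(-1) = ((0 10 16 3 5 2)(1 15 4)(6 14 9 8))^(-1) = (0 2 5 3 16 10)(1 4 15)(6 8 9 14)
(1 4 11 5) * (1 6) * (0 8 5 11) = (11)(0 8 5 6 1 4) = [8, 4, 2, 3, 0, 6, 1, 7, 5, 9, 10, 11]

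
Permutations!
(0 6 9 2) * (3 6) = (0 3 6 9 2) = [3, 1, 0, 6, 4, 5, 9, 7, 8, 2]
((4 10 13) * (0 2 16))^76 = (0 2 16)(4 10 13)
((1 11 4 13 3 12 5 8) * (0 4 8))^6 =(13)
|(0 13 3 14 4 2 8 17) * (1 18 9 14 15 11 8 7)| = |(0 13 3 15 11 8 17)(1 18 9 14 4 2 7)| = 7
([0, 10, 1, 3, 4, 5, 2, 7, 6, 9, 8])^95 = (10)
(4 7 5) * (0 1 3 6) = [1, 3, 2, 6, 7, 4, 0, 5] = (0 1 3 6)(4 7 5)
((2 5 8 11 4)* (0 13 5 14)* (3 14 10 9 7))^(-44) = (0 11 9)(2 3 5)(4 7 13)(8 10 14)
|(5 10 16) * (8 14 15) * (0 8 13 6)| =6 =|(0 8 14 15 13 6)(5 10 16)|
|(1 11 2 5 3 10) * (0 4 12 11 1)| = |(0 4 12 11 2 5 3 10)| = 8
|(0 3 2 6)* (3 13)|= |(0 13 3 2 6)|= 5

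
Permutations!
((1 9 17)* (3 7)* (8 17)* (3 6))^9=((1 9 8 17)(3 7 6))^9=(1 9 8 17)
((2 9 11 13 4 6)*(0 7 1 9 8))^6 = (0 4 1 2 11)(6 9 8 13 7)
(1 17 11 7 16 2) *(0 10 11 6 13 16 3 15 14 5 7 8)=(0 10 11 8)(1 17 6 13 16 2)(3 15 14 5 7)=[10, 17, 1, 15, 4, 7, 13, 3, 0, 9, 11, 8, 12, 16, 5, 14, 2, 6]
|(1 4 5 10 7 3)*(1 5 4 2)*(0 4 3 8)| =|(0 4 3 5 10 7 8)(1 2)| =14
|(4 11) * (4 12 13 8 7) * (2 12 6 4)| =|(2 12 13 8 7)(4 11 6)| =15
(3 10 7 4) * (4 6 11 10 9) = (3 9 4)(6 11 10 7) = [0, 1, 2, 9, 3, 5, 11, 6, 8, 4, 7, 10]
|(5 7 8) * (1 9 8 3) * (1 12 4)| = |(1 9 8 5 7 3 12 4)| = 8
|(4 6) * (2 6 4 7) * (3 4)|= |(2 6 7)(3 4)|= 6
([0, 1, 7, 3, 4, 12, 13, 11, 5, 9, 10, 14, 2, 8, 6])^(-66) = (2 8 14)(5 6 7)(11 12 13)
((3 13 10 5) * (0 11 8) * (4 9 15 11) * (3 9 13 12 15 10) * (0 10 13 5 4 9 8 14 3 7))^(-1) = (0 7 13 9)(3 14 11 15 12)(4 10 8 5)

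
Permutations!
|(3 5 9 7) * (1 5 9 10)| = |(1 5 10)(3 9 7)| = 3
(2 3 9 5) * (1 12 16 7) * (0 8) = (0 8)(1 12 16 7)(2 3 9 5) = [8, 12, 3, 9, 4, 2, 6, 1, 0, 5, 10, 11, 16, 13, 14, 15, 7]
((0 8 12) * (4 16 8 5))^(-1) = (0 12 8 16 4 5)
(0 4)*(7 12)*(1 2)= (0 4)(1 2)(7 12)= [4, 2, 1, 3, 0, 5, 6, 12, 8, 9, 10, 11, 7]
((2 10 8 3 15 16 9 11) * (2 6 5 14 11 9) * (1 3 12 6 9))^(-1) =(1 9 11 14 5 6 12 8 10 2 16 15 3)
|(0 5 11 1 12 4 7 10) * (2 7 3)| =10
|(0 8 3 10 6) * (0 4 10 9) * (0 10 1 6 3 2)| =|(0 8 2)(1 6 4)(3 9 10)| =3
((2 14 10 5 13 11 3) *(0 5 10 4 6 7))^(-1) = (0 7 6 4 14 2 3 11 13 5)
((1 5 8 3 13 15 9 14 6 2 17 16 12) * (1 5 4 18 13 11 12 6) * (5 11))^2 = ((1 4 18 13 15 9 14)(2 17 16 6)(3 5 8)(11 12))^2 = (1 18 15 14 4 13 9)(2 16)(3 8 5)(6 17)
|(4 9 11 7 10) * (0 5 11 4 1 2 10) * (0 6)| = 30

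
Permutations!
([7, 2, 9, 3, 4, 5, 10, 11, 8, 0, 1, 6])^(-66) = [2, 6, 10, 3, 4, 5, 7, 9, 8, 1, 11, 0]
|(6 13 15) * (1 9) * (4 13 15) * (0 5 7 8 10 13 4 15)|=8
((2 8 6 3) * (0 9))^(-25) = (0 9)(2 3 6 8)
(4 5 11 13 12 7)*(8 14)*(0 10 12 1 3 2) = (0 10 12 7 4 5 11 13 1 3 2)(8 14) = [10, 3, 0, 2, 5, 11, 6, 4, 14, 9, 12, 13, 7, 1, 8]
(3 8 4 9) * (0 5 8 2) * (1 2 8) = (0 5 1 2)(3 8 4 9) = [5, 2, 0, 8, 9, 1, 6, 7, 4, 3]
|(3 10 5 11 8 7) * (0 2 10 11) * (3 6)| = |(0 2 10 5)(3 11 8 7 6)| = 20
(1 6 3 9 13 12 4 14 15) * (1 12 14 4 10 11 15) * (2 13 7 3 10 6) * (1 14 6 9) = [0, 2, 13, 1, 4, 5, 10, 3, 8, 7, 11, 15, 9, 6, 14, 12] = (1 2 13 6 10 11 15 12 9 7 3)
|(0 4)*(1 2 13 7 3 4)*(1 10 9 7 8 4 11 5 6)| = 13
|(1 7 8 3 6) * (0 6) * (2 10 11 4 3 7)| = |(0 6 1 2 10 11 4 3)(7 8)| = 8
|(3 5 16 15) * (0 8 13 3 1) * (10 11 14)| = 24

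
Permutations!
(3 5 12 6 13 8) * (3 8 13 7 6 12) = (13)(3 5)(6 7) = [0, 1, 2, 5, 4, 3, 7, 6, 8, 9, 10, 11, 12, 13]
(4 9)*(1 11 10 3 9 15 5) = (1 11 10 3 9 4 15 5) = [0, 11, 2, 9, 15, 1, 6, 7, 8, 4, 3, 10, 12, 13, 14, 5]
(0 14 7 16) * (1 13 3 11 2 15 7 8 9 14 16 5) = (0 16)(1 13 3 11 2 15 7 5)(8 9 14) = [16, 13, 15, 11, 4, 1, 6, 5, 9, 14, 10, 2, 12, 3, 8, 7, 0]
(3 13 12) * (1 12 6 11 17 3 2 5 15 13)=[0, 12, 5, 1, 4, 15, 11, 7, 8, 9, 10, 17, 2, 6, 14, 13, 16, 3]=(1 12 2 5 15 13 6 11 17 3)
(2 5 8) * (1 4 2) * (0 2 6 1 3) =[2, 4, 5, 0, 6, 8, 1, 7, 3] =(0 2 5 8 3)(1 4 6)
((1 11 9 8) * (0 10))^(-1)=((0 10)(1 11 9 8))^(-1)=(0 10)(1 8 9 11)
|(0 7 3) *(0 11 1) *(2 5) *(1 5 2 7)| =|(0 1)(3 11 5 7)| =4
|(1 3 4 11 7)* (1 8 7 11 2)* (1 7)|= 6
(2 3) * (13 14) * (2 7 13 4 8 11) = [0, 1, 3, 7, 8, 5, 6, 13, 11, 9, 10, 2, 12, 14, 4] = (2 3 7 13 14 4 8 11)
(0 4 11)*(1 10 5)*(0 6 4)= (1 10 5)(4 11 6)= [0, 10, 2, 3, 11, 1, 4, 7, 8, 9, 5, 6]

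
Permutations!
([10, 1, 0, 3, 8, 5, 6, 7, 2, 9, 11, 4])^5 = (0 2 8 4 11 10)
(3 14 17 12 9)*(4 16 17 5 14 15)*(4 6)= (3 15 6 4 16 17 12 9)(5 14)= [0, 1, 2, 15, 16, 14, 4, 7, 8, 3, 10, 11, 9, 13, 5, 6, 17, 12]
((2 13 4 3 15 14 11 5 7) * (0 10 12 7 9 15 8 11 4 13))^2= ((0 10 12 7 2)(3 8 11 5 9 15 14 4))^2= (0 12 2 10 7)(3 11 9 14)(4 8 5 15)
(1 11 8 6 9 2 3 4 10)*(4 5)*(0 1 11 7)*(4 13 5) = (0 1 7)(2 3 4 10 11 8 6 9)(5 13) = [1, 7, 3, 4, 10, 13, 9, 0, 6, 2, 11, 8, 12, 5]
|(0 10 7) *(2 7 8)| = |(0 10 8 2 7)| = 5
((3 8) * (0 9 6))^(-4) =((0 9 6)(3 8))^(-4) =(0 6 9)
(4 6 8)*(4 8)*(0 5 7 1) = (8)(0 5 7 1)(4 6) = [5, 0, 2, 3, 6, 7, 4, 1, 8]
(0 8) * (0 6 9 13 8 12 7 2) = [12, 1, 0, 3, 4, 5, 9, 2, 6, 13, 10, 11, 7, 8] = (0 12 7 2)(6 9 13 8)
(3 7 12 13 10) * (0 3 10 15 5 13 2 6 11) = [3, 1, 6, 7, 4, 13, 11, 12, 8, 9, 10, 0, 2, 15, 14, 5] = (0 3 7 12 2 6 11)(5 13 15)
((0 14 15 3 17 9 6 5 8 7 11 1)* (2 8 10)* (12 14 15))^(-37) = (0 3 9 5 2 7 1 15 17 6 10 8 11)(12 14)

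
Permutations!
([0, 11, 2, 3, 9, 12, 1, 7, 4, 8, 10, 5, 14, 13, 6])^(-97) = (1 6 14 12 5 11)(4 8 9)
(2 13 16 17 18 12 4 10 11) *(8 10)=(2 13 16 17 18 12 4 8 10 11)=[0, 1, 13, 3, 8, 5, 6, 7, 10, 9, 11, 2, 4, 16, 14, 15, 17, 18, 12]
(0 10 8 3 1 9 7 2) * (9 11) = (0 10 8 3 1 11 9 7 2) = [10, 11, 0, 1, 4, 5, 6, 2, 3, 7, 8, 9]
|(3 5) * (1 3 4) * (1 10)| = |(1 3 5 4 10)| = 5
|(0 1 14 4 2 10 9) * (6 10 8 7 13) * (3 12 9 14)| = |(0 1 3 12 9)(2 8 7 13 6 10 14 4)| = 40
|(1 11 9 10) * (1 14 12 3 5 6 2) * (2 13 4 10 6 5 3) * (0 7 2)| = 12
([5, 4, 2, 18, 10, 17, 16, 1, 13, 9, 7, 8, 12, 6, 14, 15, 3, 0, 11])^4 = [5, 1, 2, 13, 4, 17, 11, 7, 3, 9, 10, 16, 12, 18, 14, 15, 8, 0, 6]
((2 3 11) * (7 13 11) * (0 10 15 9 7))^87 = (0 11 9)(2 7 10)(3 13 15)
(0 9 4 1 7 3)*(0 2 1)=(0 9 4)(1 7 3 2)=[9, 7, 1, 2, 0, 5, 6, 3, 8, 4]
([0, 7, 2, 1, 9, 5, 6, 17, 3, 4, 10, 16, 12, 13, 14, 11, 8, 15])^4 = [0, 11, 2, 15, 4, 5, 6, 16, 17, 9, 10, 1, 12, 13, 14, 3, 7, 8]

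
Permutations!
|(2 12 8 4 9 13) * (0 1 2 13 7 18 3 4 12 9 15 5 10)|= 22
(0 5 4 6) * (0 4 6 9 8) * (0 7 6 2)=(0 5 2)(4 9 8 7 6)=[5, 1, 0, 3, 9, 2, 4, 6, 7, 8]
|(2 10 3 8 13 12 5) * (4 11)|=|(2 10 3 8 13 12 5)(4 11)|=14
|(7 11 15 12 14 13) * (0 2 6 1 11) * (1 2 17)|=18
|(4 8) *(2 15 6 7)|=4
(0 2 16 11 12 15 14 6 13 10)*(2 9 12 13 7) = [9, 1, 16, 3, 4, 5, 7, 2, 8, 12, 0, 13, 15, 10, 6, 14, 11] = (0 9 12 15 14 6 7 2 16 11 13 10)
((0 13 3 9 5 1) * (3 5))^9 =(0 13 5 1)(3 9)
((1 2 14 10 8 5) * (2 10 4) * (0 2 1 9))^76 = ((0 2 14 4 1 10 8 5 9))^76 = (0 1 9 4 5 14 8 2 10)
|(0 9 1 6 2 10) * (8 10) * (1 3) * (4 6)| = 9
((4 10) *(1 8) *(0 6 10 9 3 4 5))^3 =((0 6 10 5)(1 8)(3 4 9))^3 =(0 5 10 6)(1 8)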